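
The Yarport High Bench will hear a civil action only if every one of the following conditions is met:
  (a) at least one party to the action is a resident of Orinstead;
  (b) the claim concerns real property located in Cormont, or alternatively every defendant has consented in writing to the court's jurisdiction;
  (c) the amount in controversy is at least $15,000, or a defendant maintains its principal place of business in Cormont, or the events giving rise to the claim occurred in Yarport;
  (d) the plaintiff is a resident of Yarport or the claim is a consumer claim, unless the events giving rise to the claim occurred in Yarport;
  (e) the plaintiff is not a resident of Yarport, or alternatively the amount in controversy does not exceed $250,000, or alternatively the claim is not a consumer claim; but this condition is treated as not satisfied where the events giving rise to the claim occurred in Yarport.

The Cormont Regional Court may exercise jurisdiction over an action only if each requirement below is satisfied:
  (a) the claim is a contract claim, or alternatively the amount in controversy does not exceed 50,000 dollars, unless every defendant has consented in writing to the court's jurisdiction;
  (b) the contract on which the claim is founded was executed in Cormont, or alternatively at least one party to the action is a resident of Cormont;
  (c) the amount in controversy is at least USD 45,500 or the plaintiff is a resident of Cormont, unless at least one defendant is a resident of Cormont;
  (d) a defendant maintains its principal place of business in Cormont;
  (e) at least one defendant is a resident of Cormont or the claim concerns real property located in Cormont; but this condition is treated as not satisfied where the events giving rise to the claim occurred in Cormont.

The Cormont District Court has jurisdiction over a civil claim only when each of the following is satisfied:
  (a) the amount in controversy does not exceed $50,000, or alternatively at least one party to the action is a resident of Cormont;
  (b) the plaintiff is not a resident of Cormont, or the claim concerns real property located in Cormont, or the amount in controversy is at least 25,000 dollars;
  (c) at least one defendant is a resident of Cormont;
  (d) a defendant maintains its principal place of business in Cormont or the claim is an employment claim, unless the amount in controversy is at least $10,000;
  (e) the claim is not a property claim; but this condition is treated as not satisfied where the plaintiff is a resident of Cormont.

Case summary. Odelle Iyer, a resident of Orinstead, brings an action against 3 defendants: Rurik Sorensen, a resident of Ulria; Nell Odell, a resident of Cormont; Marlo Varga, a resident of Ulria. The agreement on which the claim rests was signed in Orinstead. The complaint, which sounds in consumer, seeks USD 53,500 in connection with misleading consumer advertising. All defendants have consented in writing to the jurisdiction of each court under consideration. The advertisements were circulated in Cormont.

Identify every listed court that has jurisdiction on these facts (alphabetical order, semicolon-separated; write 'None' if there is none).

The Yarport High Bench:
  (a) Odelle Iyer resides in Orinstead. Met.
  (b) Every defendant has filed written consent, which satisfies one of the alternatives. Condition met.
  (c) The amount in controversy is $53,500, which meets the 15,000 dollars floor, so this disjunct is met. Condition met.
  (d) The claim is a consumer claim, which satisfies one of the alternatives. Condition met.
  (e) The plaintiff resides in Orinstead, which is not Yarport — that alternative is enough. The exception is not triggered, since the operative events occurred in Cormont, not Yarport. Condition met.
  → Jurisdiction lies.
The Cormont Regional Court:
  (a) The claim is a consumer claim, not a contract claim; the amount in controversy is USD 53,500, above the $50,000 ceiling — none of the alternatives is met. But every defendant has filed written consent, and the 'unless' clause therefore excuses the requirement. Met.
  (b) Nell Odell resides in Cormont — that alternative is enough. Satisfied.
  (c) The amount in controversy is $53,500, which meets the $45,500 floor, so this disjunct is met. Condition met.
  (d) No defendant is a corporation. Fails.
  (e) Nell Odell resides in Cormont, so this disjunct is met. However, the operative events occurred in Cormont, which falls within the stated exception and so defeats the condition. Not met.
  → Not every requirement is met — no jurisdiction.
The Cormont District Court:
  (a) Nell Odell resides in Cormont — that alternative is enough. Satisfied.
  (b) The plaintiff resides in Orinstead, which is not Cormont, so one alternative holds. Satisfied.
  (c) Nell Odell resides in Cormont. Met.
  (d) No defendant is a corporation; the claim is a consumer claim, not an employment claim — none of the alternatives is met. However, the amount in controversy is $53,500, which meets the $10,000 floor, so the 'unless' proviso supplies this condition. Met.
  (e) The claim is a consumer claim, not a property claim. The exception is not triggered, since the plaintiff resides in Orinstead, not Cormont. Satisfied.
  → Jurisdiction lies.

the Cormont District Court; the Yarport High Bench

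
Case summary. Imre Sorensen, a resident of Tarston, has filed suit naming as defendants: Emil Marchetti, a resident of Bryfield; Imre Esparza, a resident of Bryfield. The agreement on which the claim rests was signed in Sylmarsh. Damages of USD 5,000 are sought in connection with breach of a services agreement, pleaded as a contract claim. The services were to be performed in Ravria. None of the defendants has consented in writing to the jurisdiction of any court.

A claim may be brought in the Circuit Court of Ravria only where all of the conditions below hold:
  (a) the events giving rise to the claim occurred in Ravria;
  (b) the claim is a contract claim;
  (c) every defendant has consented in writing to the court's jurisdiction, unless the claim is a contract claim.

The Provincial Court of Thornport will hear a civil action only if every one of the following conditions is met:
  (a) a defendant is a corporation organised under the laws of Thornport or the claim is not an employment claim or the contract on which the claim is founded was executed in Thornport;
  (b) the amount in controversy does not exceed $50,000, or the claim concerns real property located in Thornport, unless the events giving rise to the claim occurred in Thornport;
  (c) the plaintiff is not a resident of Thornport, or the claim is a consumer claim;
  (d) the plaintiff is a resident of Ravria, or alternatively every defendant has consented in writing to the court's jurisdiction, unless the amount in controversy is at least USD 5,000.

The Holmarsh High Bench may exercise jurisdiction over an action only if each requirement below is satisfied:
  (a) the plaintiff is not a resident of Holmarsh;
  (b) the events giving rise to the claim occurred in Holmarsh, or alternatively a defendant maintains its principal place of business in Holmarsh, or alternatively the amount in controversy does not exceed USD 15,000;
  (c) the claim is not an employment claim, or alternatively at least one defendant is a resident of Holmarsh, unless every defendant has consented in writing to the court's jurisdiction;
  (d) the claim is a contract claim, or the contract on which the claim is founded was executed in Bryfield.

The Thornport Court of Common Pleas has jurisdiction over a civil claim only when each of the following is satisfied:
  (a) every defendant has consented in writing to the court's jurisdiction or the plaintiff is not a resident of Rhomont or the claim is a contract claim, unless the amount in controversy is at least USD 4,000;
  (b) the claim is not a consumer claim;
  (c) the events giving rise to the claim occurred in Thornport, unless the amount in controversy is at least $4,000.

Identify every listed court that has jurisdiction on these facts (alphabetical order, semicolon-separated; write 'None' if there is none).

the Circuit Court of Ravria; the Holmarsh High Bench; the Provincial Court of Thornport; the Thornport Court of Common Pleas

The Circuit Court of Ravria:
  (a) The operative events occurred in Ravria. Satisfied.
  (b) The claim is a contract claim. Met.
  (c) No such written consent has been filed. The proviso rescues it, though: the claim is a contract claim. Met.
  → The court has jurisdiction.
The Provincial Court of Thornport:
  (a) The claim is a contract claim, not an employment claim, so one alternative holds. Condition met.
  (b) The amount in controversy is 5,000 dollars, within the $50,000 ceiling, so this disjunct is met. Met.
  (c) The plaintiff resides in Tarston, which is not Thornport, so this disjunct is met. Satisfied.
  (d) The plaintiff resides in Tarston, not Ravria; no such written consent has been filed — none of the alternatives is met. The proviso rescues it, though: the amount in controversy is 5,000 dollars, which meets the $5,000 floor. Satisfied.
  → Jurisdiction lies.
The Holmarsh High Bench:
  (a) The plaintiff resides in Tarston, which is not Holmarsh. Condition met.
  (b) The amount in controversy is $5,000, within the USD 15,000 ceiling, which satisfies one of the alternatives. Met.
  (c) The claim is a contract claim, not an employment claim, so one alternative holds. Met.
  (d) The claim is a contract claim — that alternative is enough. Condition met.
  → Every requirement is satisfied — jurisdiction.
The Thornport Court of Common Pleas:
  (a) The plaintiff resides in Tarston, which is not Rhomont, so one alternative holds. Met.
  (b) The claim is a contract claim, not a consumer claim. Met.
  (c) The operative events occurred in Ravria, not Thornport. The proviso rescues it, though: the amount in controversy is $5,000, which meets the USD 4,000 floor. Satisfied.
  → The court has jurisdiction.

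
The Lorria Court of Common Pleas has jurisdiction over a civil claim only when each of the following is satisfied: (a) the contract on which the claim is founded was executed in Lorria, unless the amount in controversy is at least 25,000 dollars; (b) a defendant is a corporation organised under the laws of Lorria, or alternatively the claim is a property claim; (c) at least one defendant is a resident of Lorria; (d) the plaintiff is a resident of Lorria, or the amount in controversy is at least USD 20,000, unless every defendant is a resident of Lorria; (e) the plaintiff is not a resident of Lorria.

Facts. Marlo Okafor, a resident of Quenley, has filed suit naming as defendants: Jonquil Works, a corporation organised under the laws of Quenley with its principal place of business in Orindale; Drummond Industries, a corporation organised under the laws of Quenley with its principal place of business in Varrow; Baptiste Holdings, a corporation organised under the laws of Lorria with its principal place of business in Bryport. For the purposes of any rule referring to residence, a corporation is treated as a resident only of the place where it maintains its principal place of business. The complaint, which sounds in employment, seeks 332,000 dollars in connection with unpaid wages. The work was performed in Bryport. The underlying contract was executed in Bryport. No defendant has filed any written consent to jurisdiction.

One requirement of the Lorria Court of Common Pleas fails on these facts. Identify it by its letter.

(c)

The Lorria Court of Common Pleas:
  (a) The contract was executed in Bryport, not Lorria. The proviso rescues it, though: the amount in controversy is 332,000 dollars, which meets the 25,000 dollars floor. Met.
  (b) Baptiste Holdings is organised under the laws of Lorria, so one alternative holds. Met.
  (c) No defendant resides in Lorria (they reside in Orindale, Varrow, Bryport). Not met.
  (d) The amount in controversy is 332,000 dollars, which meets the $20,000 floor — that alternative is enough. Satisfied.
  (e) The plaintiff resides in Quenley, which is not Lorria. Satisfied.
Only condition (c) fails.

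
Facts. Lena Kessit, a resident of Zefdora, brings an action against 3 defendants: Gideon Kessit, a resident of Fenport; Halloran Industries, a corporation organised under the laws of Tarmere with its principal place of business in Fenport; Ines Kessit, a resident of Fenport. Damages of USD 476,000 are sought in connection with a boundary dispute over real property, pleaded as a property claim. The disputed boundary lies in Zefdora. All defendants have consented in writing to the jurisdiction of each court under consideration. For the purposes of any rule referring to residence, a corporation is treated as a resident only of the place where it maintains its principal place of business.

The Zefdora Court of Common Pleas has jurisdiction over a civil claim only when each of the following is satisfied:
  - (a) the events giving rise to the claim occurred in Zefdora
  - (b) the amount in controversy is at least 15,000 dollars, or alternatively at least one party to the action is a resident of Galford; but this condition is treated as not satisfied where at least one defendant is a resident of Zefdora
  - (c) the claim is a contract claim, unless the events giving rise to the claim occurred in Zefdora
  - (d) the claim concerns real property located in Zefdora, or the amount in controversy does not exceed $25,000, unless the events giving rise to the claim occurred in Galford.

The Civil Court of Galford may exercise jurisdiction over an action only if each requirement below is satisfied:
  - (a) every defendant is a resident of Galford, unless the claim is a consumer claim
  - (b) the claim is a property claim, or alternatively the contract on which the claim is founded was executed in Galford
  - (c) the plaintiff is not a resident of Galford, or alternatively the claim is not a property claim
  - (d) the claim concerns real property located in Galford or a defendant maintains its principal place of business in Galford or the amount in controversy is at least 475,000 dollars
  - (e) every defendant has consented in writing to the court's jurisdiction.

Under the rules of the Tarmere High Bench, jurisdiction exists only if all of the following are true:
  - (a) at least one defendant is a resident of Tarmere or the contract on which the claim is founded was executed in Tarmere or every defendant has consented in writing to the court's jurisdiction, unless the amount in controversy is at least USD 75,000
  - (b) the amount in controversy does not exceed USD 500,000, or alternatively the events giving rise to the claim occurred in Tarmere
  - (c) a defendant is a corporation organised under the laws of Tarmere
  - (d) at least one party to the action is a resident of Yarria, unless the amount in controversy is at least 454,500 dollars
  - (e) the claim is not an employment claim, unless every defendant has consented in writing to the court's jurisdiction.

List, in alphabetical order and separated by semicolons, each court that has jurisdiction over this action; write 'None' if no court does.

The Zefdora Court of Common Pleas:
  (a) The operative events occurred in Zefdora. Met.
  (b) The amount in controversy is USD 476,000, which meets the 15,000 dollars floor — that alternative is enough. And the carve-out is inapplicable — no defendant resides in Zefdora (they reside in Fenport, Fenport, Fenport). Condition met.
  (c) The claim is a property claim, not a contract claim. However, the operative events occurred in Zefdora, so the 'unless' proviso supplies this condition. Satisfied.
  (d) The property lies in Zefdora, so one alternative holds. Satisfied.
  → Every requirement is satisfied — jurisdiction.
The Civil Court of Galford:
  (a) The defendants reside as follows — Gideon Kessit in Fenport, Halloran Industries in Fenport, Ines Kessit in Fenport — not all in Galford. And the claim is a property claim, not a consumer claim, so the proviso does not save it. Not satisfied.
  (b) The claim is a property claim, so one alternative holds. Met.
  (c) The plaintiff resides in Zefdora, which is not Galford, so one alternative holds. Met.
  (d) The amount in controversy is $476,000, which meets the $475,000 floor, so this disjunct is met. Condition met.
  (e) Every defendant has filed written consent. Condition met.
  → The court lacks jurisdiction.
The Tarmere High Bench:
  (a) Every defendant has filed written consent, so one alternative holds. Satisfied.
  (b) The amount in controversy is $476,000, within the USD 500,000 ceiling, so this disjunct is met. Satisfied.
  (c) Halloran Industries is organised under the laws of Tarmere. Condition met.
  (d) No party resides in Yarria. However, the amount in controversy is USD 476,000, which meets the 454,500 dollars floor, so the 'unless' proviso supplies this condition. Met.
  (e) The claim is a property claim, not an employment claim. Satisfied.
  → Every requirement is satisfied — jurisdiction.

the Tarmere High Bench; the Zefdora Court of Common Pleas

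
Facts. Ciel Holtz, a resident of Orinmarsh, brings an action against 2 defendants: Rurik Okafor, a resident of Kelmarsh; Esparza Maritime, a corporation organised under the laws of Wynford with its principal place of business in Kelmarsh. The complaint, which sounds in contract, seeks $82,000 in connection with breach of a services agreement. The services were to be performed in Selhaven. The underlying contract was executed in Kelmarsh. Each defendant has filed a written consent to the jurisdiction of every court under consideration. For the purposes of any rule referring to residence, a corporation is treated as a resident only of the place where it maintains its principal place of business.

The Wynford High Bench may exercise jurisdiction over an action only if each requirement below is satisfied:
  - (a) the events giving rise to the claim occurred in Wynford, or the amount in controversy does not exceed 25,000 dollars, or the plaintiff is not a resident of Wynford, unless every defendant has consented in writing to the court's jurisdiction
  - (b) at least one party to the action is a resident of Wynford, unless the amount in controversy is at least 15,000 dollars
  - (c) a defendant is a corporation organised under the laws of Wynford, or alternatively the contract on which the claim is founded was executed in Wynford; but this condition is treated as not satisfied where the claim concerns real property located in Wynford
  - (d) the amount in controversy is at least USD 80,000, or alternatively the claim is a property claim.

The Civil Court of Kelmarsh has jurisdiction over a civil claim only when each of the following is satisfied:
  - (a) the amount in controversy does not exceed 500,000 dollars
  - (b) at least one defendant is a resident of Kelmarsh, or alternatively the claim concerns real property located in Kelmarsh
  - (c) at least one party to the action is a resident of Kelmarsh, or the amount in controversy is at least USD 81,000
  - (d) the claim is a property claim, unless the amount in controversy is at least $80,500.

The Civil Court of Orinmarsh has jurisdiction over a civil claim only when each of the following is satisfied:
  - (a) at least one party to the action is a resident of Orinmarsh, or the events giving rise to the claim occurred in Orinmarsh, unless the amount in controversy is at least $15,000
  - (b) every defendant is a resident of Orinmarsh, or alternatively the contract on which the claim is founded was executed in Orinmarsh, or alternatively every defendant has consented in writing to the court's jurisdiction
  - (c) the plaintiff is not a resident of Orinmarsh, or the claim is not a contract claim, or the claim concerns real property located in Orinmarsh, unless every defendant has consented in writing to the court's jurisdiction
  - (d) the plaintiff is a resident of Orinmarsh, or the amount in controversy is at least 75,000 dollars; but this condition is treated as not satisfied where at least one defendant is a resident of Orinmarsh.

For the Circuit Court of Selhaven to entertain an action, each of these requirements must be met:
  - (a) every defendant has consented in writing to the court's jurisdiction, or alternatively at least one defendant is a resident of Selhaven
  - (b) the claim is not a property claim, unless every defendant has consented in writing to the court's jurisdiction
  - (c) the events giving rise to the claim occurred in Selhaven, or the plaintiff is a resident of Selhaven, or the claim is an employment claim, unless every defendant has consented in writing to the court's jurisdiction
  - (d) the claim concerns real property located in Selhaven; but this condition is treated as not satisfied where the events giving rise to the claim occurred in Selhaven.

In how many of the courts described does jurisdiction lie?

3

The Wynford High Bench:
  (a) The plaintiff resides in Orinmarsh, which is not Wynford, so this disjunct is met. Met.
  (b) No party resides in Wynford. However, the amount in controversy is 82,000 dollars, which meets the $15,000 floor, so the 'unless' proviso supplies this condition. Satisfied.
  (c) Esparza Maritime is organised under the laws of Wynford, so this disjunct is met. The exception is not triggered, since the claim does not concern real property. Satisfied.
  (d) The amount in controversy is USD 82,000, which meets the 80,000 dollars floor, so this disjunct is met. Met.
  → All conditions met; jurisdiction exists.
The Civil Court of Kelmarsh:
  (a) The amount in controversy is USD 82,000, within the $500,000 ceiling. Satisfied.
  (b) Rurik Okafor resides in Kelmarsh, which satisfies one of the alternatives. Met.
  (c) Rurik Okafor resides in Kelmarsh, so one alternative holds. Condition met.
  (d) The claim is a contract claim, not a property claim. The proviso rescues it, though: the amount in controversy is 82,000 dollars, which meets the $80,500 floor. Condition met.
  → The court has jurisdiction.
The Civil Court of Orinmarsh:
  (a) Ciel Holtz resides in Orinmarsh, so this disjunct is met. Satisfied.
  (b) Every defendant has filed written consent — that alternative is enough. Condition met.
  (c) The plaintiff resides in Orinmarsh; the claim is a contract claim; the claim does not concern real property — no alternative holds. However, every defendant has filed written consent, so the 'unless' proviso supplies this condition. Met.
  (d) The plaintiff resides in Orinmarsh, so one alternative holds. And the carve-out is inapplicable — no defendant resides in Orinmarsh (they reside in Kelmarsh, Kelmarsh). Met.
  → The court has jurisdiction.
The Circuit Court of Selhaven:
  (a) Every defendant has filed written consent — that alternative is enough. Condition met.
  (b) The claim is a contract claim, not a property claim. Condition met.
  (c) The operative events occurred in Selhaven — that alternative is enough. Condition met.
  (d) The claim does not concern real property. Not met.
  → The court lacks jurisdiction.
Courts with jurisdiction: the Wynford High Bench, the Civil Court of Kelmarsh, the Civil Court of Orinmarsh — 3 in total.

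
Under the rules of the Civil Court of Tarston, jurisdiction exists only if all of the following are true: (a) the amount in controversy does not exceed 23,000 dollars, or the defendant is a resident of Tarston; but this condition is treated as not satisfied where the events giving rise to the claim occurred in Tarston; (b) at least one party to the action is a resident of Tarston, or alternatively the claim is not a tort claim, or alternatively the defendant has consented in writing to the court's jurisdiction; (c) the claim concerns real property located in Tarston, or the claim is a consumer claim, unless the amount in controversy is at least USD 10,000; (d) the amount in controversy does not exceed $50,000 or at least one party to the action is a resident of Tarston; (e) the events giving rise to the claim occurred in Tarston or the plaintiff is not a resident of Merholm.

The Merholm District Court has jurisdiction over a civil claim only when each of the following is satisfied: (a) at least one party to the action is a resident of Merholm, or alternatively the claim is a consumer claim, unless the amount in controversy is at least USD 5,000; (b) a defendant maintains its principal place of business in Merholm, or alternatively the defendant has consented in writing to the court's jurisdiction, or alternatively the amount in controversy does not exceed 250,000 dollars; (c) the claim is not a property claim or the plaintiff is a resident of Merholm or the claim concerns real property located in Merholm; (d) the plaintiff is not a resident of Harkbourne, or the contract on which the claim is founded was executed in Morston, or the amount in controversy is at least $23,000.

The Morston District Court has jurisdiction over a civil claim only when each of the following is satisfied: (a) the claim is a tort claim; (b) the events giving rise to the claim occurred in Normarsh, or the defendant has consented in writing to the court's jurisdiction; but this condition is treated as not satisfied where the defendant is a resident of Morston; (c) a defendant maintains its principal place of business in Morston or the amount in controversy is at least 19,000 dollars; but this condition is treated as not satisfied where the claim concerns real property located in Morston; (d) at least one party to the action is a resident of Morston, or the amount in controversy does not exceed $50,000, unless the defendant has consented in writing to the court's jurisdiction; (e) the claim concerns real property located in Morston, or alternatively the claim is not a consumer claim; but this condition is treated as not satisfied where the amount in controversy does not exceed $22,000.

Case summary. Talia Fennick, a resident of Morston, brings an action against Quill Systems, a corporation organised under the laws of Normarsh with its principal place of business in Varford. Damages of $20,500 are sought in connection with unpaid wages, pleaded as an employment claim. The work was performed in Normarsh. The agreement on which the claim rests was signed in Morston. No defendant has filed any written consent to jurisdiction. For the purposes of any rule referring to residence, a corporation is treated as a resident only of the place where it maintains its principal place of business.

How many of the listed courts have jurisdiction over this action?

The Civil Court of Tarston:
  (a) The amount in controversy is $20,500, within the 23,000 dollars ceiling, so this disjunct is met. The carve-out does not apply: the operative events occurred in Normarsh, not Tarston. Condition met.
  (b) The claim is an employment claim, not a tort claim, which satisfies one of the alternatives. Met.
  (c) The claim does not concern real property; the claim is an employment claim, not a consumer claim — no alternative holds. But the amount in controversy is USD 20,500, which meets the 10,000 dollars floor, and the 'unless' clause therefore excuses the requirement. Condition met.
  (d) The amount in controversy is USD 20,500, within the USD 50,000 ceiling, so one alternative holds. Met.
  (e) The plaintiff resides in Morston, which is not Merholm — that alternative is enough. Met.
  → Jurisdiction lies.
The Merholm District Court:
  (a) No party resides in Merholm; the claim is an employment claim, not a consumer claim — every alternative fails. However, the amount in controversy is $20,500, which meets the USD 5,000 floor, so the 'unless' proviso supplies this condition. Met.
  (b) The amount in controversy is USD 20,500, within the USD 250,000 ceiling, so this disjunct is met. Satisfied.
  (c) The claim is an employment claim, not a property claim — that alternative is enough. Condition met.
  (d) The plaintiff resides in Morston, which is not Harkbourne, so this disjunct is met. Met.
  → Jurisdiction lies.
The Morston District Court:
  (a) The claim is an employment claim, not a tort claim. Not satisfied.
  (b) The operative events occurred in Normarsh, so one alternative holds. The carve-out does not apply: the defendant resides in Varford, not Morston. Satisfied.
  (c) The amount in controversy is 20,500 dollars, which meets the USD 19,000 floor — that alternative is enough. The carve-out does not apply: the claim does not concern real property. Condition met.
  (d) Talia Fennick resides in Morston, so one alternative holds. Satisfied.
  (e) The claim is an employment claim, not a consumer claim, which satisfies one of the alternatives. But the carve-out bites: the amount in controversy is USD 20,500, within the $22,000 ceiling. Not satisfied.
  → Not every requirement is met — no jurisdiction.
Courts with jurisdiction: the Civil Court of Tarston, the Merholm District Court — 2 in total.

2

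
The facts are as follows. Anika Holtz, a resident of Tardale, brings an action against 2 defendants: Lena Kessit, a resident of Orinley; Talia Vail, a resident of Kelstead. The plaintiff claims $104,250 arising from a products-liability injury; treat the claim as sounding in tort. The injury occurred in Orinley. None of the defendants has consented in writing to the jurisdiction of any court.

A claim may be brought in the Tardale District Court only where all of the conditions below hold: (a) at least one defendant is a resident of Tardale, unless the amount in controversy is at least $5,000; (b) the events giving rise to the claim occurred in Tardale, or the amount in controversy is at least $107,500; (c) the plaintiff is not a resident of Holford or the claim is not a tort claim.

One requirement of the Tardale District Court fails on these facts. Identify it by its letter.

(b)

The Tardale District Court:
  (a) No defendant resides in Tardale (they reside in Orinley, Kelstead). But the amount in controversy is 104,250 dollars, which meets the $5,000 floor, and the 'unless' clause therefore excuses the requirement. Met.
  (b) The operative events occurred in Orinley, not Tardale; the amount in controversy is $104,250, below the 107,500 dollars floor — none of the alternatives is met. Not met.
  (c) The plaintiff resides in Tardale, which is not Holford — that alternative is enough. Condition met.
Only condition (b) fails.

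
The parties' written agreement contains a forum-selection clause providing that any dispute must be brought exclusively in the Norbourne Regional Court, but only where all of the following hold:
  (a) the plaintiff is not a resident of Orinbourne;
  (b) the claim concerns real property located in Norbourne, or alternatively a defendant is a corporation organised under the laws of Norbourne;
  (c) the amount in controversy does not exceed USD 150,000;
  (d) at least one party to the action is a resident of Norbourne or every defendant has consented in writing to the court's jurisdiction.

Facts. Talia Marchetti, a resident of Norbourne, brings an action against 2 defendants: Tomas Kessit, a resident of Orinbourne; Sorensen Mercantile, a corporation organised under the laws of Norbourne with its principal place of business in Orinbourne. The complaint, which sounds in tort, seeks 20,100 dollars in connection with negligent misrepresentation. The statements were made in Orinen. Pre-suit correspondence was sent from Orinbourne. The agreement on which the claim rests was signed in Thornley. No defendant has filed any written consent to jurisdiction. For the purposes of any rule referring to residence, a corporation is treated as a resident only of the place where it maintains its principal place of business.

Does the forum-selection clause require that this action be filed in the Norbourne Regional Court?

The Norbourne Regional Court:
  (a) The plaintiff resides in Norbourne, which is not Orinbourne. Met.
  (b) Sorensen Mercantile is organised under the laws of Norbourne — that alternative is enough. Met.
  (c) The amount in controversy is USD 20,100, within the USD 150,000 ceiling. Satisfied.
  (d) Talia Marchetti resides in Norbourne, which satisfies one of the alternatives. Satisfied.
  → Forum clause is triggered.

Yes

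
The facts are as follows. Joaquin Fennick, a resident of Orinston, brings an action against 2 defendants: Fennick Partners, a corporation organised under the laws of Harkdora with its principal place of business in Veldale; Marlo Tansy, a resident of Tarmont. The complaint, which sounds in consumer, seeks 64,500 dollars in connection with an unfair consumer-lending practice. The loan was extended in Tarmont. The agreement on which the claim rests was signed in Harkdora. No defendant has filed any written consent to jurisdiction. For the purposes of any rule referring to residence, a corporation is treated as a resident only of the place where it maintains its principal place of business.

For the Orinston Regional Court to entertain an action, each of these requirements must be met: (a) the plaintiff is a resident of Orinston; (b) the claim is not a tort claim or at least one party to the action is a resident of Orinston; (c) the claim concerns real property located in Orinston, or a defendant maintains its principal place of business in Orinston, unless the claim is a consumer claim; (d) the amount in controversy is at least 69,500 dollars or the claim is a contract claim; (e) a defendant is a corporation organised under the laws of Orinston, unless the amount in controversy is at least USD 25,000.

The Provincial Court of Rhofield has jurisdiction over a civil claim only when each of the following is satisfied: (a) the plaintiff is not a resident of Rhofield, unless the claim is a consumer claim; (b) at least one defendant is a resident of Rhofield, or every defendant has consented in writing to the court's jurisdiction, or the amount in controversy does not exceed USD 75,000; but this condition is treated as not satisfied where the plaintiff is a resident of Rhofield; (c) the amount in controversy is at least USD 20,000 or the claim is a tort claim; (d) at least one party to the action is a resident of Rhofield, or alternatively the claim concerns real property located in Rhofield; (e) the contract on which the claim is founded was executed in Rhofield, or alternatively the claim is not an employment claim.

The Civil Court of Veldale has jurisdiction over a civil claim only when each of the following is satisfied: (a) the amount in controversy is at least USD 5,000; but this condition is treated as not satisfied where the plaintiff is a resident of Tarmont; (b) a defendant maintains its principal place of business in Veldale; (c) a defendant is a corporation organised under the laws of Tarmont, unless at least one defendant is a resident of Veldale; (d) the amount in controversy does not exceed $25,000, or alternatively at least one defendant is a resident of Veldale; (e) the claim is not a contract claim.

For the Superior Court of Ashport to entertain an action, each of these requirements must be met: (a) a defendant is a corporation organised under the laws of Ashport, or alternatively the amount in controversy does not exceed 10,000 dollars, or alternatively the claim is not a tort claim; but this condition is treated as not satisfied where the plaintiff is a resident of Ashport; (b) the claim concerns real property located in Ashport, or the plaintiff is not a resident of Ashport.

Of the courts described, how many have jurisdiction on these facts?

The Orinston Regional Court:
  (a) The plaintiff resides in Orinston. Condition met.
  (b) The claim is a consumer claim, not a tort claim, which satisfies one of the alternatives. Satisfied.
  (c) The claim does not concern real property; the corporate defendant(s) have their principal place of business in Veldale, not Orinston — every alternative fails. However, the claim is a consumer claim, so the 'unless' proviso supplies this condition. Met.
  (d) The amount in controversy is 64,500 dollars, below the $69,500 floor; the claim is a consumer claim, not a contract claim — none of the alternatives is met. Condition not met.
  (e) The corporate defendant(s) are organised in Harkdora, not Orinston. The proviso rescues it, though: the amount in controversy is 64,500 dollars, which meets the USD 25,000 floor. Satisfied.
  → Not every requirement is met — no jurisdiction.
The Provincial Court of Rhofield:
  (a) The plaintiff resides in Orinston, which is not Rhofield. Satisfied.
  (b) The amount in controversy is USD 64,500, within the 75,000 dollars ceiling, so one alternative holds. And the carve-out is inapplicable — the plaintiff resides in Orinston, not Rhofield. Satisfied.
  (c) The amount in controversy is $64,500, which meets the USD 20,000 floor, which satisfies one of the alternatives. Satisfied.
  (d) No party resides in Rhofield; the claim does not concern real property — no alternative holds. Condition not met.
  (e) The claim is a consumer claim, not an employment claim, which satisfies one of the alternatives. Condition met.
  → At least one condition fails; no jurisdiction.
The Civil Court of Veldale:
  (a) The amount in controversy is $64,500, which meets the $5,000 floor. The exception is not triggered, since the plaintiff resides in Orinston, not Tarmont. Satisfied.
  (b) Fennick Partners has its principal place of business in Veldale. Met.
  (c) The corporate defendant(s) are organised in Harkdora, not Tarmont. But Fennick Partners resides in Veldale, and the 'unless' clause therefore excuses the requirement. Satisfied.
  (d) Fennick Partners resides in Veldale, so one alternative holds. Met.
  (e) The claim is a consumer claim, not a contract claim. Met.
  → Jurisdiction lies.
The Superior Court of Ashport:
  (a) The claim is a consumer claim, not a tort claim, which satisfies one of the alternatives. The exception is not triggered, since the plaintiff resides in Orinston, not Ashport. Met.
  (b) The plaintiff resides in Orinston, which is not Ashport, so one alternative holds. Satisfied.
  → The court has jurisdiction.
Courts with jurisdiction: the Civil Court of Veldale, the Superior Court of Ashport — 2 in total.

2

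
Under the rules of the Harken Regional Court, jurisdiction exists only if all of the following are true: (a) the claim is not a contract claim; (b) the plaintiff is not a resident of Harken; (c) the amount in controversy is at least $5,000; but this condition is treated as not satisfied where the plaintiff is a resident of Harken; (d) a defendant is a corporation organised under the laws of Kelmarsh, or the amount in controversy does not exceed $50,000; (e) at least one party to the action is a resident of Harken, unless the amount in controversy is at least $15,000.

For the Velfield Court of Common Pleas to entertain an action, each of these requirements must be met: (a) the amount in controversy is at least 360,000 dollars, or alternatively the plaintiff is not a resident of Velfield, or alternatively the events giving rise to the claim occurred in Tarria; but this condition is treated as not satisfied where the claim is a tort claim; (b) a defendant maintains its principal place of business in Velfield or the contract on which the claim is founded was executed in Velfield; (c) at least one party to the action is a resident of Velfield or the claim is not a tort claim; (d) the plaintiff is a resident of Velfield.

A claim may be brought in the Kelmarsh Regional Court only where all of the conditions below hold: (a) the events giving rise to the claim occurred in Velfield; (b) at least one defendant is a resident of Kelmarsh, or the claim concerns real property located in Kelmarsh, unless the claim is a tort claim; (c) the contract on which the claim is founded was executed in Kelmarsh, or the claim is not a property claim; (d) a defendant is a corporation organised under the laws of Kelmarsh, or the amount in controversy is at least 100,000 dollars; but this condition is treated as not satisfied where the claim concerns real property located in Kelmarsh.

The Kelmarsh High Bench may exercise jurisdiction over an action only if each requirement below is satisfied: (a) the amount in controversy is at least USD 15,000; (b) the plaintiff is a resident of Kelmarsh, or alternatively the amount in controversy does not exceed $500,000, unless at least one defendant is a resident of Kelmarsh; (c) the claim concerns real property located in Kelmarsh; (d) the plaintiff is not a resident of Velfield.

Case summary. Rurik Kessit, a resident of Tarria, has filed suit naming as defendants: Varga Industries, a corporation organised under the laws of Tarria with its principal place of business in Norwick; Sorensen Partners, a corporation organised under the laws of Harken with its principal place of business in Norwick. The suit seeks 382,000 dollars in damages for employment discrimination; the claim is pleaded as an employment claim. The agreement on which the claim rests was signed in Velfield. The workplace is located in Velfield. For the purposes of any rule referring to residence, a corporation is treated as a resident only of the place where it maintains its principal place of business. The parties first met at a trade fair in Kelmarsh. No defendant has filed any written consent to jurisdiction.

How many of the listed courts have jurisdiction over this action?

The Harken Regional Court:
  (a) The claim is an employment claim, not a contract claim. Satisfied.
  (b) The plaintiff resides in Tarria, which is not Harken. Met.
  (c) The amount in controversy is 382,000 dollars, which meets the $5,000 floor. The carve-out does not apply: the plaintiff resides in Tarria, not Harken. Condition met.
  (d) The corporate defendant(s) are organised in Harken, Tarria, not Kelmarsh; the amount in controversy is 382,000 dollars, above the USD 50,000 ceiling — every alternative fails. Not met.
  (e) No party resides in Harken. However, the amount in controversy is USD 382,000, which meets the USD 15,000 floor, so the 'unless' proviso supplies this condition. Met.
  → At least one condition fails; no jurisdiction.
The Velfield Court of Common Pleas:
  (a) The amount in controversy is $382,000, which meets the $360,000 floor, so one alternative holds. The exception is not triggered, since the claim is an employment claim, not a tort claim. Satisfied.
  (b) The contract was executed in Velfield, so this disjunct is met. Satisfied.
  (c) The claim is an employment claim, not a tort claim, so this disjunct is met. Met.
  (d) The plaintiff resides in Tarria, not Velfield. Condition not met.
  → No jurisdiction.
The Kelmarsh Regional Court:
  (a) The operative events occurred in Velfield. Satisfied.
  (b) No defendant resides in Kelmarsh (they reside in Norwick, Norwick); the claim does not concern real property — none of the alternatives is met. The proviso offers no rescue either, since the claim is an employment claim, not a tort claim. Fails.
  (c) The claim is an employment claim, not a property claim — that alternative is enough. Satisfied.
  (d) The amount in controversy is USD 382,000, which meets the 100,000 dollars floor, which satisfies one of the alternatives. And the carve-out is inapplicable — the claim does not concern real property. Condition met.
  → No jurisdiction.
The Kelmarsh High Bench:
  (a) The amount in controversy is $382,000, which meets the 15,000 dollars floor. Satisfied.
  (b) The amount in controversy is 382,000 dollars, within the 500,000 dollars ceiling, so this disjunct is met. Condition met.
  (c) The claim does not concern real property. Fails.
  (d) The plaintiff resides in Tarria, which is not Velfield. Met.
  → The court lacks jurisdiction.
No court satisfies all of its conditions.

0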